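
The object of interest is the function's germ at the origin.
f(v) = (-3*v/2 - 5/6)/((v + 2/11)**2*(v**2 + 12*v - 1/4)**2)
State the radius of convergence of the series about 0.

Denominator factor (v**2 + 12*v - 1/4)^2: discriminant 145, real irrational roots -6 + (1/2)*sqrt(145) and -6 - (1/2)*sqrt(145); poles of order 2, moduli -6 + (1/2)*sqrt(145) and 6 + (1/2)*sqrt(145).
Denominator factor (v + 2/11)^2: pole of order 2 at -2/11, modulus 2/11.
The radius of convergence is the smallest modulus among the singular points: -6 + (1/2)*sqrt(145).

The radius of convergence is -6 + (1/2)*sqrt(145).


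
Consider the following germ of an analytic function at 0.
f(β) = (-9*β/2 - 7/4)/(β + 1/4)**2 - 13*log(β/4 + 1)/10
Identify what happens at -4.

The point is a logarithmic branch point.

The term (-13/10)*log(1 - β/(-4)) has argument 1 - -4/(-4) = 0 at -4: a logarithmic (infinitely-sheeted) branch point; the remaining terms are analytic or single-valued there.


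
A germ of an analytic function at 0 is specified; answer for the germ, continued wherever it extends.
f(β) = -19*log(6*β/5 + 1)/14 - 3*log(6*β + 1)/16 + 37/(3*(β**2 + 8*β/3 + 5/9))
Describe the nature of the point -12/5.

The point is a regular point.

Denominator factors: β**2 + 8*β/3 + 5/9 = -19/225 at β = -12/5 — none vanishes.
Branch term log(1 - β/(-1/6)): argument at -12/5 is -67/5, nonzero, so -12/5 is not its branch point (a point on a principal cut is still regular for the continued germ).
Branch term log(1 - β/(-5/6)): argument at -12/5 is -47/25, nonzero, so -12/5 is not its branch point (a point on a principal cut is still regular for the continued germ).
So the germ continues analytically to -12/5.


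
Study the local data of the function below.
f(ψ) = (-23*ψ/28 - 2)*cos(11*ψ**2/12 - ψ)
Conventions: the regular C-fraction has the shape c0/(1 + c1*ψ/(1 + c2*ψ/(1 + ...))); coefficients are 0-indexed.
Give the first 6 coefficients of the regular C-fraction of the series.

The regular C-fraction coefficients are [-2, -23/56, 2097/1288, 22204/144693, -48841742/4988763, 236393882427/26943653152].

Taylor coefficients (expand at 0): a_0 = -2, a_1 = -23/28, a_2 = 1, a_3 = -239/168, a_4 = 1/252, a_5 = 1657/2688.
c0 = a_0 = -2. Peel one level at a time: if S = 1 + c*ψ/S' with S'(0) = 1, then c is the ψ-coefficient of S and S' = c*ψ/(S - 1).
S_1 = c0/f = 1 + (-23/56)*ψ + (2097/3136)*ψ^2 + ...; c1 = -23/56.
S_2 = c1*ψ/(S_1 - 1) = 1 + (2097/1288)*ψ + (-793/3174)*ψ^2 + ...; c2 = 2097/1288.
S_3 = c2*ψ/(S_2 - 1) = 1 + (22204/144693)*ψ + (59459512/39576681)*ψ^2 + ...; c3 = 22204/144693.
S_4 = c3*ψ/(S_3 - 1) = 1 + (-48841742/4988763)*ψ + (7778339479/90554256)*ψ^2 + ...; c4 = -48841742/4988763.
S_5 = c4*ψ/(S_4 - 1) = 1 + (236393882427/26943653152)*ψ + ...; c5 = 236393882427/26943653152.


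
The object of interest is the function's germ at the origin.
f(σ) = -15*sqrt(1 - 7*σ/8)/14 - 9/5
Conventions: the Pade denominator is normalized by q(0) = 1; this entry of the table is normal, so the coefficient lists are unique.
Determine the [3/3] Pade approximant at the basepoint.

Taylor coefficients needed (expand at 0): a_0 = -201/70, a_1 = 15/32, a_2 = 105/1024, a_3 = 735/16384, a_4 = 25725/1048576, a_5 = 252105/16777216, a_6 = 5294205/536870912.
Write the denominator as Q(σ) = 1 + q1*σ + q2*σ^2 + q3*σ^3. Requiring Q*f - P = O(σ^7) with deg P <= 3 kills the coefficients of σ^4..σ^6 in Q*f:
  σ^4: a_4 + q1*a_3 + q2*a_2 + q3*a_1 = 0, i.e. 25725/1048576 + (735/16384)*q1 + (105/1024)*q2 + (15/32)*q3 = 0.
  σ^5: a_5 + q1*a_4 + q2*a_3 + q3*a_2 = 0, i.e. 252105/16777216 + (25725/1048576)*q1 + (735/16384)*q2 + (105/1024)*q3 = 0.
  σ^6: a_6 + q1*a_5 + q2*a_4 + q3*a_3 = 0, i.e. 5294205/536870912 + (252105/16777216)*q1 + (25725/1048576)*q2 + (735/16384)*q3 = 0.
Solving this linear system: q1 = -35/32, q2 = 147/512, q3 = -343/32768.
The numerator is Q*f truncated at degree 3: P0 = a_0 = -201/70; P1 = a_1 + q1*a_0 = 231/64; P2 = a_2 + q1*a_1 + q2*a_0 = -6321/5120; P3 = a_3 + q1*a_2 + q2*a_1 + q3*a_0 = 31899/327680.

The Pade approximant has numerator coefficients [-201/70, 231/64, -6321/5120, 31899/327680]; denominator coefficients [1, -35/32, 147/512, -343/32768].


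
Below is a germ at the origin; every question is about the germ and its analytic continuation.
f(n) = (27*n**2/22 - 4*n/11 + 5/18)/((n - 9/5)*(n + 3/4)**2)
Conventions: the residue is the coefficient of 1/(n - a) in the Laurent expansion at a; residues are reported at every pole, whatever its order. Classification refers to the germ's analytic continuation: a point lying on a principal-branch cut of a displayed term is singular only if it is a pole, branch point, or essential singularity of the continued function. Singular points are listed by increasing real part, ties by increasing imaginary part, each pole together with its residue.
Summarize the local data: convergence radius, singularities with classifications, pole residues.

Denominator factor (n - 9/5): pole of order 1 at 9/5, modulus 9/5.
Denominator factor (n + 3/4)^2: pole of order 2 at -3/4, modulus 3/4.
The radius of convergence is the smallest modulus among the singular points: 3/4.
At the order-2 pole -3/4 set g(n) = (n - (-3/4))^2*f(n) = (27*n**2/22 - 4*n/11 + 5/18)/(n - 9/5).
Order-2 pole: residue = g'(a); g'(-3/4) = 346955/514998, so the residue is 346955/514998.
At the order-1 pole 9/5 set g(n) = (n - (9/5))*f(n) = (27*n**2/22 - 4*n/11 + 5/18)/(n + 3/4)**2.
Simple pole: residue = g(a) at a = 9/5, which is 142544/257499.
List the singular points by increasing real part (a conjugate pair: the negative imaginary part first).

Radius of convergence at 0: 3/4.
At -3/4: a pole of order 2; residue 346955/514998.
At 9/5: a pole of order 1; residue 142544/257499.


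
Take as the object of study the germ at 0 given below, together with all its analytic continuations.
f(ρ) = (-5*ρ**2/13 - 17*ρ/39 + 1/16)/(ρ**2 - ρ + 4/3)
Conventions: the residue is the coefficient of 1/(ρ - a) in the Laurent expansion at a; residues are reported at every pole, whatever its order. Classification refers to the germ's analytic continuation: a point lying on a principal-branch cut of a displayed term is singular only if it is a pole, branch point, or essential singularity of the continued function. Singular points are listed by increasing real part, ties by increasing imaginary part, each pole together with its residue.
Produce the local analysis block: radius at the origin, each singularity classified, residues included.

Radius of convergence at 0: (2/3)*sqrt(3).
At (1/2) - ((1/6)*sqrt(39))*i: a pole of order 1; residue (-16/39) + ((103/8112)*sqrt(39))*i.
At (1/2) + ((1/6)*sqrt(39))*i: a pole of order 1; residue (-16/39) - ((103/8112)*sqrt(39))*i.

Denominator factor (ρ**2 - ρ + 4/3): discriminant -13/3, complex-conjugate roots (1/2) + ((1/6)*sqrt(39))*i and (1/2) - ((1/6)*sqrt(39))*i; poles of order 1, moduli (2/3)*sqrt(3) and (2/3)*sqrt(3).
The radius of convergence is the smallest modulus among the singular points: (2/3)*sqrt(3).
The factor ρ**2 - ρ + 4/3 splits as (ρ - a)(ρ - a') with a = (1/2) - ((1/6)*sqrt(39))*i, a' = (1/2) + ((1/6)*sqrt(39))*i. At the order-1 pole a set g(ρ) = (ρ - a)*f(ρ) = [-5*ρ**2/13 - 17*ρ/39 + 1/16] / (ρ - a').
Simple pole: residue = g(a) at a = (1/2) - ((1/6)*sqrt(39))*i, which is (-16/39) + ((103/8112)*sqrt(39))*i.
The factor ρ**2 - ρ + 4/3 splits as (ρ - a)(ρ - a') with a = (1/2) + ((1/6)*sqrt(39))*i, a' = (1/2) - ((1/6)*sqrt(39))*i. At the order-1 pole a set g(ρ) = (ρ - a)*f(ρ) = [-5*ρ**2/13 - 17*ρ/39 + 1/16] / (ρ - a').
Simple pole: residue = g(a) at a = (1/2) + ((1/6)*sqrt(39))*i, which is (-16/39) - ((103/8112)*sqrt(39))*i.
List the singular points by increasing real part (a conjugate pair: the negative imaginary part first).


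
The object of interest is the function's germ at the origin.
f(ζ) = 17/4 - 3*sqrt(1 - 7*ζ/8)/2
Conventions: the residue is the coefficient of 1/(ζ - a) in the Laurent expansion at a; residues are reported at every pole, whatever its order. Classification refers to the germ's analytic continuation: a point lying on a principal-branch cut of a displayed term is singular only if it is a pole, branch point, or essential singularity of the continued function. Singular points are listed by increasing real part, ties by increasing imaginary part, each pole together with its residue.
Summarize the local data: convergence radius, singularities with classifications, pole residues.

Branch term (-3/2)*sqrt(1 - ζ/(8/7)): its argument vanishes at ζ = 8/7, a square-root branch point, modulus 8/7.
The radius of convergence is the smallest modulus among the singular points: 8/7.

Radius of convergence at 0: 8/7.
At 8/7: an algebraic (square-root) branch point.


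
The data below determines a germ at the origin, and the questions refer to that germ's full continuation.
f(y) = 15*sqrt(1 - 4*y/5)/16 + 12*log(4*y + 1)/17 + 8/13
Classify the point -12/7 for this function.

The point is a regular point.

There is no denominator, hence no pole anywhere.
Branch term sqrt(1 - y/(5/4)): argument at -12/7 is 83/35, nonzero, so -12/7 is not its branch point (a point on a principal cut is still regular for the continued germ).
Branch term log(1 - y/(-1/4)): argument at -12/7 is -41/7, nonzero, so -12/7 is not its branch point (a point on a principal cut is still regular for the continued germ).
So the germ continues analytically to -12/7.


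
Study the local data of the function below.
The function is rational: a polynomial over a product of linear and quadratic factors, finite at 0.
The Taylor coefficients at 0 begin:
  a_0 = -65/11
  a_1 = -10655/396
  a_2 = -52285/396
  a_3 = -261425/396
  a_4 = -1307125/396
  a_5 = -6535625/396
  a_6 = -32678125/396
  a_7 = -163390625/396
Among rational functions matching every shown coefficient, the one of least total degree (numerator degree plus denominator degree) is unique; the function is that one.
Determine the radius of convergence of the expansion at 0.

No rational of total degree below 3 reproduces all 8 coefficients; solving the [2/1] Pade equations on them gives f(r) = (-r**2/2 - 19*r/36 + 13/11)/(r - 1/5), whose expansion matches every shown term.
Denominator factor (r - 1/5): pole of order 1 at 1/5, modulus 1/5.
The radius of convergence is the smallest modulus among the singular points: 1/5.

The radius of convergence is 1/5.


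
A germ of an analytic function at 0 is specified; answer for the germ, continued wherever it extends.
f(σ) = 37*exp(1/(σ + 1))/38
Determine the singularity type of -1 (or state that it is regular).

The point is an essential singularity.

The exponent 1/(σ - (-1)) has a pole at -1, so exp(1/(σ - (-1))) takes every nonzero value near it: an essential singularity (not a pole of any order).


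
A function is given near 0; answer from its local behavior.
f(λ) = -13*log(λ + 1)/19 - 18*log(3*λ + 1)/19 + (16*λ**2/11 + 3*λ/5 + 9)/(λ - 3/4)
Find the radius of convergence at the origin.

The radius of convergence is 1/3.

Denominator factor (λ - 3/4): pole of order 1 at 3/4, modulus 3/4.
Branch term (-18/19)*log(1 - λ/(-1/3)): its argument vanishes at λ = -1/3, a logarithmic branch point, modulus 1/3.
Branch term (-13/19)*log(1 - λ/(-1)): its argument vanishes at λ = -1, a logarithmic branch point, modulus 1.
The radius of convergence is the smallest modulus among the singular points: 1/3.


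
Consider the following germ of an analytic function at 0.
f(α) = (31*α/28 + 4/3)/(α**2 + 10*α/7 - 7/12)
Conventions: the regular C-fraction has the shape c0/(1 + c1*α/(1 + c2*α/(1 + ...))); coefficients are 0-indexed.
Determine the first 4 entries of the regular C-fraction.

The regular C-fraction coefficients are [-16/7, -2571/784, 29525/95984, 448/857].

Taylor coefficients (expand at 0): a_0 = -16/7, a_1 = -2571/343, a_2 = -374376/16807, a_3 = -55507356/823543.
c0 = a_0 = -16/7. Peel one level at a time: if S = 1 + c*α/S' with S'(0) = 1, then c is the α-coefficient of S and S' = c*α/(S - 1).
S_1 = c0/f = 1 + (-2571/784)*α + (88575/87808)*α^2 + ...; c1 = -2571/784.
S_2 = c1*α/(S_1 - 1) = 1 + (29525/95984)*α + (-118100/734449)*α^2 + ...; c2 = 29525/95984.
S_3 = c2*α/(S_2 - 1) = 1 + (448/857)*α + ...; c3 = 448/857.


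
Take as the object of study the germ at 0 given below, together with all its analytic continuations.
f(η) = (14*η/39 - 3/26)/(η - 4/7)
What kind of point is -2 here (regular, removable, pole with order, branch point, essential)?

The point is a regular point.

Denominator factors: η - 4/7 = -18/7 at η = -2 — none vanishes.
So the germ continues analytically to -2.


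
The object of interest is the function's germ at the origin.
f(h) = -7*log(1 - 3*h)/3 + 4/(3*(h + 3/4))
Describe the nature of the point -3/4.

The point is a pole of order 1.

The denominator factor h + 3/4 vanishes at -3/4 and appears to the power 1; the numerator there equals 4/3, nonzero, and no other factor vanishes.
The branch terms are analytic at this point.
Hence a pole whose order is the multiplicity, 1.


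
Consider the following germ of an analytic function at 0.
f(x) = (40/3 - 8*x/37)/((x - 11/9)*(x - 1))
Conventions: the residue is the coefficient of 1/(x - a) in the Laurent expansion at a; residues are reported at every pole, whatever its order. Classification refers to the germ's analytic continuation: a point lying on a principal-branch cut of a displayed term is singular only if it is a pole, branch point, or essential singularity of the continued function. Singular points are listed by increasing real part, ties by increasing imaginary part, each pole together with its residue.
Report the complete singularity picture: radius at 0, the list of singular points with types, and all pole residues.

Radius of convergence at 0: 1.
At 1: a pole of order 1; residue -2184/37.
At 11/9: a pole of order 1; residue 2176/37.

Denominator factor (x - 11/9): pole of order 1 at 11/9, modulus 11/9.
Denominator factor (x - 1): pole of order 1 at 1, modulus 1.
The radius of convergence is the smallest modulus among the singular points: 1.
At the order-1 pole 1 set g(x) = (x - (1))*f(x) = (40/3 - 8*x/37)/(x - 11/9).
Simple pole: residue = g(a) at a = 1, which is -2184/37.
At the order-1 pole 11/9 set g(x) = (x - (11/9))*f(x) = (40/3 - 8*x/37)/(x - 1).
Simple pole: residue = g(a) at a = 11/9, which is 2176/37.
List the singular points by increasing real part (a conjugate pair: the negative imaginary part first).


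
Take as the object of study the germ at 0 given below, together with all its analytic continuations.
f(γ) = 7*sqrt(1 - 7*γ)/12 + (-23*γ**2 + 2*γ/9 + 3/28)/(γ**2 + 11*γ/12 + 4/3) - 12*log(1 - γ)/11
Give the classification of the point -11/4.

The point is a regular point.

Denominator factors: γ**2 + 11*γ/12 + 4/3 = 51/8 at γ = -11/4 — none vanishes.
Branch term sqrt(1 - γ/(1/7)): argument at -11/4 is 81/4, nonzero, so -11/4 is not its branch point (a point on a principal cut is still regular for the continued germ).
Branch term log(1 - γ/(1)): argument at -11/4 is 15/4, nonzero, so -11/4 is not its branch point (a point on a principal cut is still regular for the continued germ).
So the germ continues analytically to -11/4.


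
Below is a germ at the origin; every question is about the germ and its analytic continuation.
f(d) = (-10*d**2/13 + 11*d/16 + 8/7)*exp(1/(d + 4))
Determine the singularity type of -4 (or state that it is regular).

The exponent 1/(d - (-4)) has a pole at -4, so exp(1/(d - (-4))) takes every nonzero value near it: an essential singularity (not a pole of any order).

The point is an essential singularity.


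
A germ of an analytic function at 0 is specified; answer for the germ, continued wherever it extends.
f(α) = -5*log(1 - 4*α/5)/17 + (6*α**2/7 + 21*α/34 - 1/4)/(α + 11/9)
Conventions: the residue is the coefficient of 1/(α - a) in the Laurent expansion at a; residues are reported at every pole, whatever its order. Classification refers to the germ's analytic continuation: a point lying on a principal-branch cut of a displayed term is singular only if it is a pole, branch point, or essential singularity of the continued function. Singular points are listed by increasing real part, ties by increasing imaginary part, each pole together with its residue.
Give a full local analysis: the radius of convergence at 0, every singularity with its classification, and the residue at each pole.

Radius of convergence at 0: 11/9.
At -11/9: a pole of order 1; residue 3541/12852.
At 5/4: a logarithmic branch point.

Denominator factor (α + 11/9): pole of order 1 at -11/9, modulus 11/9.
Branch term (-5/17)*log(1 - α/(5/4)): its argument vanishes at α = 5/4, a logarithmic branch point, modulus 5/4.
The radius of convergence is the smallest modulus among the singular points: 11/9.
The branch term is analytic at -11/9 and contributes nothing to the residue; only the rational part matters.
At the order-1 pole -11/9 set g(α) = (α - (-11/9))*(rational part) = 6*α**2/7 + 21*α/34 - 1/4.
Simple pole: residue = g(a) at a = -11/9, which is 3541/12852.
List the singular points by increasing real part (a conjugate pair: the negative imaginary part first).


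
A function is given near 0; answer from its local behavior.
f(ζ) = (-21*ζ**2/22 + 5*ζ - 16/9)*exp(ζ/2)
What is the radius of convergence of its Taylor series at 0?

The radius of convergence is infinite.

The factor exp(ζ/2) is entire and contributes no finite singular point.
The polynomial part has no poles.
No finite singular points: the Taylor series at 0 converges everywhere.


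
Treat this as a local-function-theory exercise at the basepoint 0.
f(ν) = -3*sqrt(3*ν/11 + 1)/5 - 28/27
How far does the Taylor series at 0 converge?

The radius of convergence is 11/3.

Branch term (-3/5)*sqrt(1 - ν/(-11/3)): its argument vanishes at ν = -11/3, a square-root branch point, modulus 11/3.
The radius of convergence is the smallest modulus among the singular points: 11/3.


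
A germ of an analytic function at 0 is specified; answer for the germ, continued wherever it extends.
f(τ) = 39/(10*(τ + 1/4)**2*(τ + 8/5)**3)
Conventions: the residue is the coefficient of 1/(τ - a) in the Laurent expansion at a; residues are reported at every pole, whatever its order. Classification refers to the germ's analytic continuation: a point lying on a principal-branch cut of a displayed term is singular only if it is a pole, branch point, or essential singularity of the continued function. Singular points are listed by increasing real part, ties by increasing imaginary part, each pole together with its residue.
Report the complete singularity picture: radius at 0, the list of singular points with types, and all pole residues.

Denominator factor (τ + 8/5)^3: pole of order 3 at -8/5, modulus 8/5.
Denominator factor (τ + 1/4)^2: pole of order 2 at -1/4, modulus 1/4.
The radius of convergence is the smallest modulus among the singular points: 1/4.
At the order-3 pole -8/5 set g(τ) = (τ - (-8/5))^3*f(τ) = 39/(10*(τ + 1/4)**2).
Order-3 pole: residue = g''(a)/2; g''(-8/5) = 416000/59049, so the residue is 208000/59049.
At the order-2 pole -1/4 set g(τ) = (τ - (-1/4))^2*f(τ) = 39/(10*(τ + 8/5)**3).
Order-2 pole: residue = g'(a); g'(-1/4) = -208000/59049, so the residue is -208000/59049.
List the singular points by increasing real part (a conjugate pair: the negative imaginary part first).

Radius of convergence at 0: 1/4.
At -8/5: a pole of order 3; residue 208000/59049.
At -1/4: a pole of order 2; residue -208000/59049.


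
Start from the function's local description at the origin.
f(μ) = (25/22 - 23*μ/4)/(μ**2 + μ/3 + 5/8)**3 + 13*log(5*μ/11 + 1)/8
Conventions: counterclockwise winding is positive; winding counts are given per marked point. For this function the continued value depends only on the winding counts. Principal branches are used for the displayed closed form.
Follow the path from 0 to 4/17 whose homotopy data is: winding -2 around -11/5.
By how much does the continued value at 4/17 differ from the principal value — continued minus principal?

Continued minus principal equals -(13/2)*pi*i.

The rational part is single-valued and drops out of the difference; each branch term changes only by its own monodromy.
(13/8)*log(1 - μ/(-11/5)): each positive loop around -11/5 adds 2*pi*i to the log, so winding -2 contributes (13/8)*(-2)*2*pi*i = -(13/2)*pi*i.
Summing the contributions at μ = 4/17 gives -(13/2)*pi*i.


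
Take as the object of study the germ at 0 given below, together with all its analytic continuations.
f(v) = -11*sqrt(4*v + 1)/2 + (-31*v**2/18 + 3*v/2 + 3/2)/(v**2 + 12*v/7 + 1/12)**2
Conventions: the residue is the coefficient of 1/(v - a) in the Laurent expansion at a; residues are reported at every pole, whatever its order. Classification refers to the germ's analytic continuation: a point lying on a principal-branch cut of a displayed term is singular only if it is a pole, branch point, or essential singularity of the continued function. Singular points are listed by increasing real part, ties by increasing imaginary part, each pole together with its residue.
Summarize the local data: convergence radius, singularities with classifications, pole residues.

Denominator factor (v**2 + 12*v/7 + 1/12)^2: discriminant 383/147, real irrational roots -6/7 + (1/42)*sqrt(1149) and -6/7 - (1/42)*sqrt(1149); poles of order 2, moduli 6/7 - (1/42)*sqrt(1149) and 6/7 + (1/42)*sqrt(1149).
Branch term (-11/2)*sqrt(1 - v/(-1/4)): its argument vanishes at v = -1/4, a square-root branch point, modulus 1/4.
The radius of convergence is the smallest modulus among the singular points: 6/7 - (1/42)*sqrt(1149).
The branch term is analytic at -6/7 - (1/42)*sqrt(1149) and contributes nothing to the residue; only the rational part matters.
The factor v**2 + 12*v/7 + 1/12 splits as (v - a)(v - a') with a = -6/7 - (1/42)*sqrt(1149), a' = -6/7 + (1/42)*sqrt(1149). At the order-2 pole a set g(v) = (v - a)^2*(rational part) = [-31*v**2/18 + 3*v/2 + 3/2] / (v - a')^2.
Order-2 pole: residue = g'(a); g'(-6/7 - (1/42)*sqrt(1149)) = (5243/5280804)*sqrt(1149), so the residue is (5243/5280804)*sqrt(1149).
The branch term is analytic at -6/7 + (1/42)*sqrt(1149) and contributes nothing to the residue; only the rational part matters.
The factor v**2 + 12*v/7 + 1/12 splits as (v - a)(v - a') with a = -6/7 + (1/42)*sqrt(1149), a' = -6/7 - (1/42)*sqrt(1149). At the order-2 pole a set g(v) = (v - a)^2*(rational part) = [-31*v**2/18 + 3*v/2 + 3/2] / (v - a')^2.
Order-2 pole: residue = g'(a); g'(-6/7 + (1/42)*sqrt(1149)) = -(5243/5280804)*sqrt(1149), so the residue is -(5243/5280804)*sqrt(1149).
List the singular points by increasing real part (a conjugate pair: the negative imaginary part first).

Radius of convergence at 0: 6/7 - (1/42)*sqrt(1149).
At -6/7 - (1/42)*sqrt(1149): a pole of order 2; residue (5243/5280804)*sqrt(1149).
At -1/4: an algebraic (square-root) branch point.
At -6/7 + (1/42)*sqrt(1149): a pole of order 2; residue -(5243/5280804)*sqrt(1149).


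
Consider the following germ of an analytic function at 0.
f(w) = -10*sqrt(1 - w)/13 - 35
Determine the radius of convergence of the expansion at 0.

Branch term (-10/13)*sqrt(1 - w/(1)): its argument vanishes at w = 1, a square-root branch point, modulus 1.
The radius of convergence is the smallest modulus among the singular points: 1.

The radius of convergence is 1.


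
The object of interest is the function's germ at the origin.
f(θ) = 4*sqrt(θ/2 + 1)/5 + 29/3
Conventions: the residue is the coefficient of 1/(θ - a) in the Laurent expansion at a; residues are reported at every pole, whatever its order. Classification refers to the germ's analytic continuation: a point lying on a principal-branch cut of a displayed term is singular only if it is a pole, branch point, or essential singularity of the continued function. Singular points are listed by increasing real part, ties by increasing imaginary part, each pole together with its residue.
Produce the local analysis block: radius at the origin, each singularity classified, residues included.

Branch term (4/5)*sqrt(1 - θ/(-2)): its argument vanishes at θ = -2, a square-root branch point, modulus 2.
The radius of convergence is the smallest modulus among the singular points: 2.

Radius of convergence at 0: 2.
At -2: an algebraic (square-root) branch point.


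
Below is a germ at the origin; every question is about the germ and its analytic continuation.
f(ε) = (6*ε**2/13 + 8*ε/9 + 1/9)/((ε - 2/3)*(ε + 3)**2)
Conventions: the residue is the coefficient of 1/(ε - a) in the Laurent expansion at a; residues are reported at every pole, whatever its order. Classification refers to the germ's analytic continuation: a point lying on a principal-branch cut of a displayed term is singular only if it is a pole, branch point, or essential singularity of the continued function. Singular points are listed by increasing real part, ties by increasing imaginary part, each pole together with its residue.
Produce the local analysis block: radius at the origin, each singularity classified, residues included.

Denominator factor (ε + 3)^2: pole of order 2 at -3, modulus 3.
Denominator factor (ε - 2/3): pole of order 1 at 2/3, modulus 2/3.
The radius of convergence is the smallest modulus among the singular points: 2/3.
At the order-2 pole -3 set g(ε) = (ε - (-3))^2*f(ε) = (6*ε**2/13 + 8*ε/9 + 1/9)/(ε - 2/3).
Order-2 pole: residue = g'(a); g'(-3) = 13/33, so the residue is 13/33.
At the order-1 pole 2/3 set g(ε) = (ε - (2/3))*f(ε) = (6*ε**2/13 + 8*ε/9 + 1/9)/(ε + 3)**2.
Simple pole: residue = g(a) at a = 2/3, which is 29/429.
List the singular points by increasing real part (a conjugate pair: the negative imaginary part first).

Radius of convergence at 0: 2/3.
At -3: a pole of order 2; residue 13/33.
At 2/3: a pole of order 1; residue 29/429.


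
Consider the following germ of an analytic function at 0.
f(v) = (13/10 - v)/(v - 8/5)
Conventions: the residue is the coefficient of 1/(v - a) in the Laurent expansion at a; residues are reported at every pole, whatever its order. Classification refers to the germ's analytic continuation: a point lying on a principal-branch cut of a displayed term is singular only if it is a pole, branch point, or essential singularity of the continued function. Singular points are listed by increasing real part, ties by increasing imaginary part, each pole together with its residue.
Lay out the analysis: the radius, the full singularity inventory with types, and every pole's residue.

Denominator factor (v - 8/5): pole of order 1 at 8/5, modulus 8/5.
The radius of convergence is the smallest modulus among the singular points: 8/5.
At the order-1 pole 8/5 set g(v) = (v - (8/5))*f(v) = 13/10 - v.
Simple pole: residue = g(a) at a = 8/5, which is -3/10.

Radius of convergence at 0: 8/5.
At 8/5: a pole of order 1; residue -3/10.


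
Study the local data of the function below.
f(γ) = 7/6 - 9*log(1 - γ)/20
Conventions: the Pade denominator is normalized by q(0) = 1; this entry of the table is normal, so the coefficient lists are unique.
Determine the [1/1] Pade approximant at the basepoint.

Taylor coefficients needed (expand at 0): a_0 = 7/6, a_1 = 9/20, a_2 = 9/40.
Write the denominator as Q(γ) = 1 + q1*γ. Requiring Q*f - P = O(γ^3) with deg P <= 1 kills the coefficients of γ^2..γ^2 in Q*f:
  γ^2: a_2 + q1*a_1 = 0, i.e. 9/40 + (9/20)*q1 = 0.
Solving this linear system: q1 = -1/2.
The numerator is Q*f truncated at degree 1: P0 = a_0 = 7/6; P1 = a_1 + q1*a_0 = -2/15.

The Pade approximant has numerator coefficients [7/6, -2/15]; denominator coefficients [1, -1/2].


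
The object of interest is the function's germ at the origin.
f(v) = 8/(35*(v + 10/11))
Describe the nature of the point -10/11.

The denominator factor v + 10/11 vanishes at -10/11 and appears to the power 1; the numerator there equals 8/35, nonzero, and no other factor vanishes.
Hence a pole whose order is the multiplicity, 1.

The point is a pole of order 1.


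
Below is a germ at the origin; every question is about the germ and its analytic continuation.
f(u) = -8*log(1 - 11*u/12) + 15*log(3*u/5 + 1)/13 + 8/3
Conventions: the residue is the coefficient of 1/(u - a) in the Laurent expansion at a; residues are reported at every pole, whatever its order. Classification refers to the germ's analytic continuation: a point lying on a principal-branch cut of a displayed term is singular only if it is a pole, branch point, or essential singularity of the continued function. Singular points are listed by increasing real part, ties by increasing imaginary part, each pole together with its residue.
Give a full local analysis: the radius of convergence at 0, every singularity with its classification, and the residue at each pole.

Branch term (15/13)*log(1 - u/(-5/3)): its argument vanishes at u = -5/3, a logarithmic branch point, modulus 5/3.
Branch term (-8)*log(1 - u/(12/11)): its argument vanishes at u = 12/11, a logarithmic branch point, modulus 12/11.
The radius of convergence is the smallest modulus among the singular points: 12/11.
List the singular points by increasing real part (a conjugate pair: the negative imaginary part first).

Radius of convergence at 0: 12/11.
At -5/3: a logarithmic branch point.
At 12/11: a logarithmic branch point.


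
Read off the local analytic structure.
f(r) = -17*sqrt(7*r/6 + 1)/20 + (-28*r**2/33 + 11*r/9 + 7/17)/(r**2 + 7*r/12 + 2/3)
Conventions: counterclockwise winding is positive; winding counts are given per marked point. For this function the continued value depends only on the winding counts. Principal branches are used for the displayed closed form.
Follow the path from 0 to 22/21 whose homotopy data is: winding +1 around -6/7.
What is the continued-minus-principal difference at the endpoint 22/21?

Continued minus principal equals (17/15)*sqrt(5).

The rational part is single-valued and drops out of the difference; each branch term changes only by its own monodromy.
(-17/20)*sqrt(1 - r/(-6/7)): winding +1 is odd, the square root flips sign, contributing -2*(-17/20)*sqrt(1 - (22/21)/(-6/7)) = -2*(-17/20)*sqrt(20/9) = (17/15)*sqrt(5).
Summing the contributions at r = 22/21 gives (17/15)*sqrt(5).


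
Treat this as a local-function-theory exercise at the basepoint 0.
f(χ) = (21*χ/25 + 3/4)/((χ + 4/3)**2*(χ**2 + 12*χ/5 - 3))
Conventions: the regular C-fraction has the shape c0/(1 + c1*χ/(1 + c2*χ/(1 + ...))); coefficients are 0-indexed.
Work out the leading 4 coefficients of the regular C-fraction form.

The regular C-fraction coefficients are [-9/64, -21/50, -15013/12600, 3126145/7566552].

Taylor coefficients (expand at 0): a_0 = -9/64, a_1 = -189/3200, a_2 = -12183/128000, a_3 = -79557/640000.
c0 = a_0 = -9/64. Peel one level at a time: if S = 1 + c*χ/S' with S'(0) = 1, then c is the χ-coefficient of S and S' = c*χ/(S - 1).
S_1 = c0/f = 1 + (-21/50)*χ + (-15013/30000)*χ^2 + ...; c1 = -21/50.
S_2 = c1*χ/(S_1 - 1) = 1 + (-15013/12600)*χ + (625229/1270080)*χ^2 + ...; c2 = -15013/12600.
S_3 = c2*χ/(S_2 - 1) = 1 + (3126145/7566552)*χ + ...; c3 = 3126145/7566552.


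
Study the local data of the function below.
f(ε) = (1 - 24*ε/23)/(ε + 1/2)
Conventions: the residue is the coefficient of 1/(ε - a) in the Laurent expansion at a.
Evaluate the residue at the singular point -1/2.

The residue is 35/23.

At the order-1 pole -1/2 set g(ε) = (ε - (-1/2))*f(ε) = 1 - 24*ε/23.
Simple pole: residue = g(a) at a = -1/2, which is 35/23.


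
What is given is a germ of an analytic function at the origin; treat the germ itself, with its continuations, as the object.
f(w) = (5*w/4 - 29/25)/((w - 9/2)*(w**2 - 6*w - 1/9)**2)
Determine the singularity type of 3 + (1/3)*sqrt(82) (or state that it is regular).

The point is a pole of order 2.

The denominator factor w**2 - 6*w - 1/9 vanishes at 3 + (1/3)*sqrt(82) and appears to the power 2; the numerator there equals 259/100 + (5/12)*sqrt(82), nonzero, and no other factor vanishes.
Hence a pole whose order is the multiplicity, 2.


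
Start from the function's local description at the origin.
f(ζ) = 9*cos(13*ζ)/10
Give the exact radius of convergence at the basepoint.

The factor cos(13*ζ) is entire and contributes no finite singular point.
The polynomial part has no poles.
No finite singular points: the Taylor series at 0 converges everywhere.

The radius of convergence is infinite.


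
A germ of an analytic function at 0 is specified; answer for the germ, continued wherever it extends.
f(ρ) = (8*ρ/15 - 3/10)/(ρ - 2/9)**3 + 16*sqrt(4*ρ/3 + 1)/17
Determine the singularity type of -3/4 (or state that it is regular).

The point is an algebraic (square-root) branch point.

The term (16/17)*sqrt(1 - ρ/(-3/4)) has argument 1 - -3/4/(-3/4) = 0 at -3/4: a square-root (algebraic, two-sheeted) branch point; the remaining terms are analytic or single-valued there.


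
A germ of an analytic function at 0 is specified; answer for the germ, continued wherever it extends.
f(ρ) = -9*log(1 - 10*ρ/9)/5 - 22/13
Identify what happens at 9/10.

The term (-9/5)*log(1 - ρ/(9/10)) has argument 1 - 9/10/(9/10) = 0 at 9/10: a logarithmic (infinitely-sheeted) branch point; the remaining terms are analytic or single-valued there.

The point is a logarithmic branch point.


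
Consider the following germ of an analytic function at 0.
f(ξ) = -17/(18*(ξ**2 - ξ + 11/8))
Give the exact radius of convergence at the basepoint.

The radius of convergence is (1/4)*sqrt(22).

Denominator factor (ξ**2 - ξ + 11/8): discriminant -9/2, complex-conjugate roots (1/2) + ((3/4)*sqrt(2))*i and (1/2) - ((3/4)*sqrt(2))*i; poles of order 1, moduli (1/4)*sqrt(22) and (1/4)*sqrt(22).
The radius of convergence is the smallest modulus among the singular points: (1/4)*sqrt(22).


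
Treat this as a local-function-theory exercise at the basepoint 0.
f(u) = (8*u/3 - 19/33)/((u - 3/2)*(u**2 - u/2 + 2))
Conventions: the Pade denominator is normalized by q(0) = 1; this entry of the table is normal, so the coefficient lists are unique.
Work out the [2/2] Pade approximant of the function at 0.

Taylor coefficients needed (expand at 0): a_0 = 19/99, a_1 = -77/108, a_2 = -11141/14256, a_3 = -30295/171072, a_4 = 248419/2052864.
Write the denominator as Q(u) = 1 + q1*u + q2*u^2. Requiring Q*f - P = O(u^5) with deg P <= 2 kills the coefficients of u^3..u^4 in Q*f:
  u^3: a_3 + q1*a_2 + q2*a_1 = 0, i.e. -30295/171072 + (-11141/14256)*q1 + (-77/108)*q2 = 0.
  u^4: a_4 + q1*a_3 + q2*a_2 = 0, i.e. 248419/2052864 + (-30295/171072)*q1 + (-11141/14256)*q2 = 0.
Solving this linear system: q1 = -951263/2051292, q2 = 133298/512823.
The numerator is Q*f truncated at degree 2: P0 = a_0 = 19/99; P1 = a_1 + q1*a_0 = -13571752/16923159; P2 = a_2 + q1*a_1 + q2*a_0 = -6785876/16923159.

The Pade approximant has numerator coefficients [19/99, -13571752/16923159, -6785876/16923159]; denominator coefficients [1, -951263/2051292, 133298/512823].


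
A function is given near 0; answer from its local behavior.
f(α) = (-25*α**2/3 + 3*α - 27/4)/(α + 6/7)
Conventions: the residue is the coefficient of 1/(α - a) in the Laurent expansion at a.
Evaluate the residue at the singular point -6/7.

At the order-1 pole -6/7 set g(α) = (α - (-6/7))*f(α) = -25*α**2/3 + 3*α - 27/4.
Simple pole: residue = g(a) at a = -6/7, which is -3027/196.

The residue is -3027/196.


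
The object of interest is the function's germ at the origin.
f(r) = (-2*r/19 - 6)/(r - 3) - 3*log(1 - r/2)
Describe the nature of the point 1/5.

Denominator factors: r - 3 = -14/5 at r = 1/5 — none vanishes.
Branch term log(1 - r/(2)): argument at 1/5 is 9/10, nonzero, so 1/5 is not its branch point (a point on a principal cut is still regular for the continued germ).
So the germ continues analytically to 1/5.

The point is a regular point.


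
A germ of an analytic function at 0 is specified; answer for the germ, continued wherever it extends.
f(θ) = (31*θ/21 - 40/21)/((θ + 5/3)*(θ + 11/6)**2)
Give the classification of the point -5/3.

The point is a pole of order 1.

The denominator factor θ + 5/3 vanishes at -5/3 and appears to the power 1; the numerator there equals -275/63, nonzero, and no other factor vanishes.
Hence a pole whose order is the multiplicity, 1.


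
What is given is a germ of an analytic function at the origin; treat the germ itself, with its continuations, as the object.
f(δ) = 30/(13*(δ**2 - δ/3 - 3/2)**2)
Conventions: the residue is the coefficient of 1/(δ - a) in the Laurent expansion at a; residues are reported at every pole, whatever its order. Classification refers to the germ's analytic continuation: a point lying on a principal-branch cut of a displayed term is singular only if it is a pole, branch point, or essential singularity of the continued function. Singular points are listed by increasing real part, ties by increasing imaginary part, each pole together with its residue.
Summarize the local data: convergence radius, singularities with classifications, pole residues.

Denominator factor (δ**2 - δ/3 - 3/2)^2: discriminant 55/9, real irrational roots 1/6 + (1/6)*sqrt(55) and 1/6 - (1/6)*sqrt(55); poles of order 2, moduli 1/6 + (1/6)*sqrt(55) and -1/6 + (1/6)*sqrt(55).
The radius of convergence is the smallest modulus among the singular points: -1/6 + (1/6)*sqrt(55).
The factor δ**2 - δ/3 - 3/2 splits as (δ - a)(δ - a') with a = 1/6 - (1/6)*sqrt(55), a' = 1/6 + (1/6)*sqrt(55). At the order-2 pole a set g(δ) = (δ - a)^2*f(δ) = [30/13] / (δ - a')^2.
Order-2 pole: residue = g'(a); g'(1/6 - (1/6)*sqrt(55)) = (324/7865)*sqrt(55), so the residue is (324/7865)*sqrt(55).
The factor δ**2 - δ/3 - 3/2 splits as (δ - a)(δ - a') with a = 1/6 + (1/6)*sqrt(55), a' = 1/6 - (1/6)*sqrt(55). At the order-2 pole a set g(δ) = (δ - a)^2*f(δ) = [30/13] / (δ - a')^2.
Order-2 pole: residue = g'(a); g'(1/6 + (1/6)*sqrt(55)) = -(324/7865)*sqrt(55), so the residue is -(324/7865)*sqrt(55).
List the singular points by increasing real part (a conjugate pair: the negative imaginary part first).

Radius of convergence at 0: -1/6 + (1/6)*sqrt(55).
At 1/6 - (1/6)*sqrt(55): a pole of order 2; residue (324/7865)*sqrt(55).
At 1/6 + (1/6)*sqrt(55): a pole of order 2; residue -(324/7865)*sqrt(55).


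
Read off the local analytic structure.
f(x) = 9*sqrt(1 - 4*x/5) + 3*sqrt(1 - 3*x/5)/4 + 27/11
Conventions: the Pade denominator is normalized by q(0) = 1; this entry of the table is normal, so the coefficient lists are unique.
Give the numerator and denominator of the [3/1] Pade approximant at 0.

Taylor coefficients needed (expand at 0): a_0 = 537/44, a_1 = -153/40, a_2 = -603/800, a_3 = -477/1600, a_4 = -9459/64000.
Write the denominator as Q(x) = 1 + q1*x. Requiring Q*f - P = O(x^5) with deg P <= 3 kills the coefficients of x^4..x^4 in Q*f:
  x^4: a_4 + q1*a_3 = 0, i.e. -9459/64000 + (-477/1600)*q1 = 0.
Solving this linear system: q1 = -1051/2120.
The numerator is Q*f truncated at degree 3: P0 = a_0 = 537/44; P1 = a_1 + q1*a_0 = -921183/93280; P2 = a_2 + q1*a_1 = 19377/16960; P3 = a_3 + q1*a_2 = 128133/1696000.

The Pade approximant has numerator coefficients [537/44, -921183/93280, 19377/16960, 128133/1696000]; denominator coefficients [1, -1051/2120].


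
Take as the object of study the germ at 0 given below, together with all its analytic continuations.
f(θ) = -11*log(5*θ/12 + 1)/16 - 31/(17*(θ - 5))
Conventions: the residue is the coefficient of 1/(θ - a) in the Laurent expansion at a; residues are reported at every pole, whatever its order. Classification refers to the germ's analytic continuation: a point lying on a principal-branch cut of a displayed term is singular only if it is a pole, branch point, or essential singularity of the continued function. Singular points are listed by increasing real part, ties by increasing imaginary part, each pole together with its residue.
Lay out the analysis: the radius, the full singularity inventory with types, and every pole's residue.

Radius of convergence at 0: 12/5.
At -12/5: a logarithmic branch point.
At 5: a pole of order 1; residue -31/17.

Denominator factor (θ - 5): pole of order 1 at 5, modulus 5.
Branch term (-11/16)*log(1 - θ/(-12/5)): its argument vanishes at θ = -12/5, a logarithmic branch point, modulus 12/5.
The radius of convergence is the smallest modulus among the singular points: 12/5.
The branch term is analytic at 5 and contributes nothing to the residue; only the rational part matters.
At the order-1 pole 5 set g(θ) = (θ - (5))*(rational part) = -31/17.
Simple pole: residue = g(a) at a = 5, which is -31/17.
List the singular points by increasing real part (a conjugate pair: the negative imaginary part first).
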